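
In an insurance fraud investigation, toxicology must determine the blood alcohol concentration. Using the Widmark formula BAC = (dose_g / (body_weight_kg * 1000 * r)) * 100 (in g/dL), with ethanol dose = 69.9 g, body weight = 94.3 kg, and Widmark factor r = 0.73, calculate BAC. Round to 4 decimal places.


Applying the Widmark formula:
BAC = (dose_g / (body_wt * 1000 * r)) * 100
Denominator = 94.3 * 1000 * 0.73 = 68839
BAC = (69.9 / 68839) * 100
BAC = 0.1015 g/dL

0.1015


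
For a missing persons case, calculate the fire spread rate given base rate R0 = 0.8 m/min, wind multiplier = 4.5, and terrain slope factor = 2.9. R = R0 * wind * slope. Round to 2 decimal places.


Fire spread rate calculation:
R = R0 * wind_factor * slope_factor
= 0.8 * 4.5 * 2.9
= 3.6 * 2.9
= 10.44 m/min

10.44


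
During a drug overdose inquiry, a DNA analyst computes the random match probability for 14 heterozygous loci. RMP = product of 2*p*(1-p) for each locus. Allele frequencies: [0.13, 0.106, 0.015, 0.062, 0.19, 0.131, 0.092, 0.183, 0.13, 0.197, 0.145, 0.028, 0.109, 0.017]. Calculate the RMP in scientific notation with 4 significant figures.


Computing RMP for 14 loci:
Locus 1: 2 * 0.13 * 0.87 = 0.2262
Locus 2: 2 * 0.106 * 0.894 = 0.189528
Locus 3: 2 * 0.015 * 0.985 = 0.02955
Locus 4: 2 * 0.062 * 0.938 = 0.116312
Locus 5: 2 * 0.19 * 0.81 = 0.3078
Locus 6: 2 * 0.131 * 0.869 = 0.227678
Locus 7: 2 * 0.092 * 0.908 = 0.167072
Locus 8: 2 * 0.183 * 0.817 = 0.299022
Locus 9: 2 * 0.13 * 0.87 = 0.2262
Locus 10: 2 * 0.197 * 0.803 = 0.316382
Locus 11: 2 * 0.145 * 0.855 = 0.24795
Locus 12: 2 * 0.028 * 0.972 = 0.054432
Locus 13: 2 * 0.109 * 0.891 = 0.194238
Locus 14: 2 * 0.017 * 0.983 = 0.033422
RMP = 3.235e-12

3.235e-12


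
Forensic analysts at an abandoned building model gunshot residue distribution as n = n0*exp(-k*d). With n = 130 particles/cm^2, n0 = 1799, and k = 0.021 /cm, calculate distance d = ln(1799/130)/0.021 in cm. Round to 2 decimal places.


GSR distance calculation:
n0/n = 1799 / 130 = 13.838462
ln(n0/n) = 2.627452
d = 2.627452 / 0.021 = 125.12 cm

125.12


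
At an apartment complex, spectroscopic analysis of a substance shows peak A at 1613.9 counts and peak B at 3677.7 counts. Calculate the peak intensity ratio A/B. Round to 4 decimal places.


Spectral peak ratio:
Peak A = 1613.9 counts
Peak B = 3677.7 counts
Ratio = 1613.9 / 3677.7 = 0.4388

0.4388


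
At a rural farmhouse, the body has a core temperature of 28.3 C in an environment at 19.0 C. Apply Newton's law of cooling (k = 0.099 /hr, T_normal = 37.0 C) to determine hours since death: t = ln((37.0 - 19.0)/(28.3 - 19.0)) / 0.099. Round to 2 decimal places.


Using Newton's law of cooling:
t = ln((T_normal - T_ambient) / (T_body - T_ambient)) / k
T_normal - T_ambient = 18.0
T_body - T_ambient = 9.3
Ratio = 1.935484
ln(ratio) = 0.660357
t = 0.660357 / 0.099 = 6.67 hours

6.67


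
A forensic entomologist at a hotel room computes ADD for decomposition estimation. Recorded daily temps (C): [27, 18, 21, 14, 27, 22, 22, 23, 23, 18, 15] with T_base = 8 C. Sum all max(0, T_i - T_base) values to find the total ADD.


Computing ADD day by day:
Day 1: max(0, 27 - 8) = 19
Day 2: max(0, 18 - 8) = 10
Day 3: max(0, 21 - 8) = 13
Day 4: max(0, 14 - 8) = 6
Day 5: max(0, 27 - 8) = 19
Day 6: max(0, 22 - 8) = 14
Day 7: max(0, 22 - 8) = 14
Day 8: max(0, 23 - 8) = 15
Day 9: max(0, 23 - 8) = 15
Day 10: max(0, 18 - 8) = 10
Day 11: max(0, 15 - 8) = 7
Total ADD = 142

142


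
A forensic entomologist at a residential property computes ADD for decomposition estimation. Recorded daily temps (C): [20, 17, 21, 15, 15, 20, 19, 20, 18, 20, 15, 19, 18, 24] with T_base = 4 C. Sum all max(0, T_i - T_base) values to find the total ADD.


Computing ADD day by day:
Day 1: max(0, 20 - 4) = 16
Day 2: max(0, 17 - 4) = 13
Day 3: max(0, 21 - 4) = 17
Day 4: max(0, 15 - 4) = 11
Day 5: max(0, 15 - 4) = 11
Day 6: max(0, 20 - 4) = 16
Day 7: max(0, 19 - 4) = 15
Day 8: max(0, 20 - 4) = 16
Day 9: max(0, 18 - 4) = 14
Day 10: max(0, 20 - 4) = 16
Day 11: max(0, 15 - 4) = 11
Day 12: max(0, 19 - 4) = 15
Day 13: max(0, 18 - 4) = 14
Day 14: max(0, 24 - 4) = 20
Total ADD = 205

205


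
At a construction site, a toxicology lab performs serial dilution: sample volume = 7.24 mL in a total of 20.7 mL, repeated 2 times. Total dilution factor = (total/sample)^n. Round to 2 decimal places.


Dilution factor calculation:
Single dilution = V_total / V_sample = 20.7 / 7.24 ≈ 2.859116
Number of dilutions = 2
Total DF = (20.7 / 7.24)^2 (full precision, rounded at the end) = 8.17

8.17


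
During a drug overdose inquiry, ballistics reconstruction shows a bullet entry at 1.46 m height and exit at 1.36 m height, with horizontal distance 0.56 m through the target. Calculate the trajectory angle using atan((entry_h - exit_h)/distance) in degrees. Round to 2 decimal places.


Bullet trajectory angle:
Height difference = 1.46 - 1.36 = 0.1 m
angle = atan(0.1 / 0.56)
angle = atan(0.178571)
angle = 10.12 degrees

10.12


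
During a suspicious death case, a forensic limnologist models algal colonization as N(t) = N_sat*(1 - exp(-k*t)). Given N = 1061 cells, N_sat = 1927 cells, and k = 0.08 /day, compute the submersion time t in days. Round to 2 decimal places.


PMSI from diatom colonization curve:
N / N_sat = 1061 / 1927 = 0.550597
1 - N/N_sat = 0.449403
ln(1 - N/N_sat) = -0.799835
t = -ln(1 - N/N_sat) / k = -(-0.799835) / 0.08 = 10.00 days

10.00


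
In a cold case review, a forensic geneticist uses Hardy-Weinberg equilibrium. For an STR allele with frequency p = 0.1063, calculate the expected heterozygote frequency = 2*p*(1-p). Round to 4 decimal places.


Hardy-Weinberg heterozygote frequency:
q = 1 - p = 1 - 0.1063 = 0.8937
2pq = 2 * 0.1063 * 0.8937 = 0.1900

0.1900


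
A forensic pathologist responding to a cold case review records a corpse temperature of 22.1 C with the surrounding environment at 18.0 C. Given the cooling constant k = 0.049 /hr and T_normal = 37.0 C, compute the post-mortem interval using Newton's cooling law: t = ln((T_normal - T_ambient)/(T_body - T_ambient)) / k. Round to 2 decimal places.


Using Newton's law of cooling:
t = ln((T_normal - T_ambient) / (T_body - T_ambient)) / k
T_normal - T_ambient = 19.0
T_body - T_ambient = 4.1
Ratio = 4.634146
ln(ratio) = 1.533452
t = 1.533452 / 0.049 = 31.29 hours

31.29


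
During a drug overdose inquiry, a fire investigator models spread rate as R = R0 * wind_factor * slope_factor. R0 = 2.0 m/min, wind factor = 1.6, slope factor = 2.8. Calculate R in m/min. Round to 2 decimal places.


Fire spread rate calculation:
R = R0 * wind_factor * slope_factor
= 2.0 * 1.6 * 2.8
= 3.2 * 2.8
= 8.96 m/min

8.96


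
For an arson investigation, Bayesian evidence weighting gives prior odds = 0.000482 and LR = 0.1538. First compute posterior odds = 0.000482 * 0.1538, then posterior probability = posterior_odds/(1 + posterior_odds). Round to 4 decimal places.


Bayesian evidence evaluation:
Posterior odds = prior_odds * LR = 0.000482 * 0.1538 = 0.0000741316
Posterior probability = posterior_odds / (1 + posterior_odds)
= 0.0000741316 / (1 + 0.0000741316)
= 0.0000741316 / 1.0000741316
= 0.0001

0.0001


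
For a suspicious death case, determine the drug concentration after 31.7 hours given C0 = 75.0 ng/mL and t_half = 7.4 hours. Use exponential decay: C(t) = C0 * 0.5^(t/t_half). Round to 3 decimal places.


Drug concentration decay:
Number of half-lives = t / t_half = 31.7 / 7.4 = 4.283784
Decay factor = 0.5^4.283784 = 0.0513396
C(t) = 75.0 * 0.0513396 = 3.850 ng/mL

3.850


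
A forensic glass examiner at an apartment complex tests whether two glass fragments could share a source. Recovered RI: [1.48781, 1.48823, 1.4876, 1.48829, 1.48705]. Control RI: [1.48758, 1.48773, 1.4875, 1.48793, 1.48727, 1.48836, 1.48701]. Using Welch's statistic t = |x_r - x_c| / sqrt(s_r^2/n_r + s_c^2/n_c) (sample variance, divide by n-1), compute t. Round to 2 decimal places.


Welch's t-criterion for glass RI comparison:
Recovered mean = sum / n_r = 7.43898 / 5 = 1.487796
Control mean = sum / n_c = 10.41338 / 7 = 1.4876257
Recovered sample variance s_r^2 = 2.5688e-07
Control sample variance s_c^2 = 1.94362e-07
Welch SE (unpooled) = sqrt(s_r^2/n_r + s_c^2/n_c) = sqrt(5.1376e-08 + 2.7766e-08) = sqrt(7.9142e-08) = 0.000281322
|mean_r - mean_c| = 0.000170286
t = 0.000170286 / 0.000281322 = 0.61

0.61


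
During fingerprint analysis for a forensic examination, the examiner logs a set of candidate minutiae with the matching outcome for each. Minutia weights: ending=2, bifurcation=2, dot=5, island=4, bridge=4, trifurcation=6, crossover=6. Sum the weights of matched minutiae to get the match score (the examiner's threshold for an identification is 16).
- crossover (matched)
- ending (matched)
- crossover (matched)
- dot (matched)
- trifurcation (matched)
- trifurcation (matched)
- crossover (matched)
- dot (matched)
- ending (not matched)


Weighted minutiae match score:
  crossover: matched, +6 (running total 6)
  ending: matched, +2 (running total 8)
  crossover: matched, +6 (running total 14)
  dot: matched, +5 (running total 19)
  trifurcation: matched, +6 (running total 25)
  trifurcation: matched, +6 (running total 31)
  crossover: matched, +6 (running total 37)
  dot: matched, +5 (running total 42)
  ending: not matched, +0
Total score = 42
Threshold = 16; verdict = identification

42


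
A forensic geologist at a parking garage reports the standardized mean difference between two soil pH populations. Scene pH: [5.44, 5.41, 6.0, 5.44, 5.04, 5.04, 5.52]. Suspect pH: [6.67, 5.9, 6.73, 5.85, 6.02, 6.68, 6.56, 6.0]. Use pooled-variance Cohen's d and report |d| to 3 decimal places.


Pooled-variance Cohen's d for soil pH comparison:
Scene mean = 37.89 / 7 = 5.412857
Suspect mean = 50.41 / 8 = 6.30125
Scene sample variance s_s^2 = 0.105957
Suspect sample variance s_c^2 = 0.152098
Pooled variance = ((n_s-1)*s_s^2 + (n_c-1)*s_c^2) / (n_s + n_c - 2) = 0.130802
Pooled SD = sqrt(0.130802) = 0.361666
Mean difference = -0.888393
|d| = |-0.888393| / 0.361666 = 2.456

2.456


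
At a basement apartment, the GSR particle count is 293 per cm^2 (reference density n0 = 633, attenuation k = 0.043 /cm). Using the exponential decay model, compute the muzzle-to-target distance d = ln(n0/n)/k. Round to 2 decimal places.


GSR distance calculation:
n0/n = 633 / 293 = 2.16041
ln(n0/n) = 0.770298
d = 0.770298 / 0.043 = 17.91 cm

17.91


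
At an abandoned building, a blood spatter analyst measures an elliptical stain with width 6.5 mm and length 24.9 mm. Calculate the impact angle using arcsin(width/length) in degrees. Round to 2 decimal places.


Blood spatter impact angle calculation:
width / length = 6.5 / 24.9 = 0.261044
angle = arcsin(0.261044)
angle = 15.13 degrees

15.13


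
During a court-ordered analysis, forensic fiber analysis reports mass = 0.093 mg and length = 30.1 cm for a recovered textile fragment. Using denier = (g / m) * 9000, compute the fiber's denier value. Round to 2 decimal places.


Denier calculation:
Mass in grams = 0.093 mg / 1000 = 0.000093 g
Length in meters = 30.1 cm / 100 = 0.301 m
Linear density = mass / length = 0.000093 / 0.301 = 0.00030897 g/m
Denier = (g/m) * 9000 = 0.00030897 * 9000 = 2.78

2.78


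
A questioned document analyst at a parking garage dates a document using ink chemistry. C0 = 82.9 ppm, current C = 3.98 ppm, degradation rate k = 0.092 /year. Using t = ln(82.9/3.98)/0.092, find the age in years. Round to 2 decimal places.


Document age estimation:
C0/C = 82.9 / 3.98 = 20.829146
ln(C0/C) = 3.036353
t = 3.036353 / 0.092 = 33.00 years

33.00


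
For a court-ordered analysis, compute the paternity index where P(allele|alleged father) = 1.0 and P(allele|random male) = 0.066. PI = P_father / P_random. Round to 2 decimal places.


Paternity Index calculation:
PI = P(allele|father) / P(allele|random)
PI = 1.0 / 0.066
PI = 15.15

15.15


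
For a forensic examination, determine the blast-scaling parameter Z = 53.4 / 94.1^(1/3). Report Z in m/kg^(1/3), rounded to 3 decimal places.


Scaled distance calculation:
W^(1/3) = 94.1^(1/3) = 4.548448
Z = R / W^(1/3) = 53.4 / 4.548448
Z = 11.740 m/kg^(1/3)

11.740


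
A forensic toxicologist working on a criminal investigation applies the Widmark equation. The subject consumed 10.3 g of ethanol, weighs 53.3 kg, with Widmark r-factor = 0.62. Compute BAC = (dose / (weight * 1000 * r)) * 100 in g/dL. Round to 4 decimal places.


Applying the Widmark formula:
BAC = (dose_g / (body_wt * 1000 * r)) * 100
Denominator = 53.3 * 1000 * 0.62 = 33046
BAC = (10.3 / 33046) * 100
BAC = 0.0312 g/dL

0.0312


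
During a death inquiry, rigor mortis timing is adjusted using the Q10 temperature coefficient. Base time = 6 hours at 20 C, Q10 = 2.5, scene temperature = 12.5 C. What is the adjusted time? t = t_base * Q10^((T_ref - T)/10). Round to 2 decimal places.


Rigor mortis time adjustment:
Exponent = (T_ref - T_actual) / 10 = (20 - 12.5) / 10 = 0.75
Q10 factor = 2.5^0.75 = 1.98818
t_adjusted = 6 * 1.98818 = 11.93 hours

11.93


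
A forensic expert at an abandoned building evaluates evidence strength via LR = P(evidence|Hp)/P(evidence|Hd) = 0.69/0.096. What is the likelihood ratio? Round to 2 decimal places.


Likelihood ratio calculation:
LR = P(E|Hp) / P(E|Hd)
LR = 0.69 / 0.096
LR = 7.19

7.19


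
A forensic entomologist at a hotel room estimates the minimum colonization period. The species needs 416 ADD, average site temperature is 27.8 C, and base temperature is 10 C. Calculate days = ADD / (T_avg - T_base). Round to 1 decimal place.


Insect development time:
Effective temperature = avg_temp - T_base = 27.8 - 10 = 17.8 C
Days = ADD / effective_temp = 416 / 17.8 = 23.4 days

23.4


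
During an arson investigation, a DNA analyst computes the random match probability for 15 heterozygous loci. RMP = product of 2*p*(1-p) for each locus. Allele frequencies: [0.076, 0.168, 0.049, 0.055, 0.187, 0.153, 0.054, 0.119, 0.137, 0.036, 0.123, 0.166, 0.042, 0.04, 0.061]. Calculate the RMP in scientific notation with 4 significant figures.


Computing RMP for 15 loci:
Locus 1: 2 * 0.076 * 0.924 = 0.140448
Locus 2: 2 * 0.168 * 0.832 = 0.279552
Locus 3: 2 * 0.049 * 0.951 = 0.093198
Locus 4: 2 * 0.055 * 0.945 = 0.10395
Locus 5: 2 * 0.187 * 0.813 = 0.304062
Locus 6: 2 * 0.153 * 0.847 = 0.259182
Locus 7: 2 * 0.054 * 0.946 = 0.102168
Locus 8: 2 * 0.119 * 0.881 = 0.209678
Locus 9: 2 * 0.137 * 0.863 = 0.236462
Locus 10: 2 * 0.036 * 0.964 = 0.069408
Locus 11: 2 * 0.123 * 0.877 = 0.215742
Locus 12: 2 * 0.166 * 0.834 = 0.276888
Locus 13: 2 * 0.042 * 0.958 = 0.080472
Locus 14: 2 * 0.04 * 0.96 = 0.0768
Locus 15: 2 * 0.061 * 0.939 = 0.114558
RMP = 4.457e-13

4.457e-13


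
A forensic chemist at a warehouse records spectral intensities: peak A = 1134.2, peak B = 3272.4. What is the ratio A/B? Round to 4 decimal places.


Spectral peak ratio:
Peak A = 1134.2 counts
Peak B = 3272.4 counts
Ratio = 1134.2 / 3272.4 = 0.3466

0.3466


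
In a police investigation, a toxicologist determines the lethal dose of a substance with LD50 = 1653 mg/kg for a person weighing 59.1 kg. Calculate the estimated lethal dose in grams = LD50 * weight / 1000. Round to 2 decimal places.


Lethal dose calculation:
Lethal dose = LD50 * body_weight / 1000
= 1653 * 59.1 / 1000
= 97692.3 / 1000
= 97.69 g

97.69


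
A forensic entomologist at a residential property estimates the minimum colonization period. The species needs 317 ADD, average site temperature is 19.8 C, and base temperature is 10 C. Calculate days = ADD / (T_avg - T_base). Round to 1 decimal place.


Insect development time:
Effective temperature = avg_temp - T_base = 19.8 - 10 = 9.8 C
Days = ADD / effective_temp = 317 / 9.8 = 32.3 days

32.3


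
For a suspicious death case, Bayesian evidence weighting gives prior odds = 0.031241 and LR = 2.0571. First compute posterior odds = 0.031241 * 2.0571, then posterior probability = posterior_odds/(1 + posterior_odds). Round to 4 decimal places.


Bayesian evidence evaluation:
Posterior odds = prior_odds * LR = 0.031241 * 2.0571 = 0.06426586
Posterior probability = posterior_odds / (1 + posterior_odds)
= 0.06426586 / (1 + 0.06426586)
= 0.06426586 / 1.06426586
= 0.0604

0.0604


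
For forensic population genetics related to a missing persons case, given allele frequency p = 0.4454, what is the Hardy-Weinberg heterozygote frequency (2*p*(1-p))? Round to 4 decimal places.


Hardy-Weinberg heterozygote frequency:
q = 1 - p = 1 - 0.4454 = 0.5546
2pq = 2 * 0.4454 * 0.5546 = 0.4940

0.4940


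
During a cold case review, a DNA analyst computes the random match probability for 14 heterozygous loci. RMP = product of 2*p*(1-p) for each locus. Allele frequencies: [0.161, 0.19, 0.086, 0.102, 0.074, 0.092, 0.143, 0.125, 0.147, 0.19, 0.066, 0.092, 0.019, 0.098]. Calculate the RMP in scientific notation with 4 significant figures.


Computing RMP for 14 loci:
Locus 1: 2 * 0.161 * 0.839 = 0.270158
Locus 2: 2 * 0.19 * 0.81 = 0.3078
Locus 3: 2 * 0.086 * 0.914 = 0.157208
Locus 4: 2 * 0.102 * 0.898 = 0.183192
Locus 5: 2 * 0.074 * 0.926 = 0.137048
Locus 6: 2 * 0.092 * 0.908 = 0.167072
Locus 7: 2 * 0.143 * 0.857 = 0.245102
Locus 8: 2 * 0.125 * 0.875 = 0.21875
Locus 9: 2 * 0.147 * 0.853 = 0.250782
Locus 10: 2 * 0.19 * 0.81 = 0.3078
Locus 11: 2 * 0.066 * 0.934 = 0.123288
Locus 12: 2 * 0.092 * 0.908 = 0.167072
Locus 13: 2 * 0.019 * 0.981 = 0.037278
Locus 14: 2 * 0.098 * 0.902 = 0.176792
RMP = 3.081e-11

3.081e-11


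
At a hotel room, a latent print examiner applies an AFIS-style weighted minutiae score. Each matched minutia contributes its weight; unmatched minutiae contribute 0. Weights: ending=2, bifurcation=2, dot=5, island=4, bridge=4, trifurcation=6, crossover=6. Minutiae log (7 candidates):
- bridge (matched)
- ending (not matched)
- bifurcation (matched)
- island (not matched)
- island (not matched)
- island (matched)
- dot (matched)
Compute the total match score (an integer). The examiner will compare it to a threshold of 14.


Weighted minutiae match score:
  bridge: matched, +4 (running total 4)
  ending: not matched, +0
  bifurcation: matched, +2 (running total 6)
  island: not matched, +0
  island: not matched, +0
  island: matched, +4 (running total 10)
  dot: matched, +5 (running total 15)
Total score = 15
Threshold = 14; verdict = identification

15


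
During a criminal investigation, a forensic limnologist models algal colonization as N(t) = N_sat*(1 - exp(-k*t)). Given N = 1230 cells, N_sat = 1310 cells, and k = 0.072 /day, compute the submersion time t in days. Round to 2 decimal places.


PMSI from diatom colonization curve:
N / N_sat = 1230 / 1310 = 0.938931
1 - N/N_sat = 0.061069
ln(1 - N/N_sat) = -2.795751
t = -ln(1 - N/N_sat) / k = -(-2.795751) / 0.072 = 38.83 days

38.83


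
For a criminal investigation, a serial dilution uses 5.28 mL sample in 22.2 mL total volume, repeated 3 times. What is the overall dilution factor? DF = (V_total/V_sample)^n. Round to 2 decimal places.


Dilution factor calculation:
Single dilution = V_total / V_sample = 22.2 / 5.28 ≈ 4.204545
Number of dilutions = 3
Total DF = (22.2 / 5.28)^3 (full precision, rounded at the end) = 74.33

74.33


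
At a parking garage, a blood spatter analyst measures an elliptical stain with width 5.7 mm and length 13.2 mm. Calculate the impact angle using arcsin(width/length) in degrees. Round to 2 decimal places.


Blood spatter impact angle calculation:
width / length = 5.7 / 13.2 = 0.431818
angle = arcsin(0.431818)
angle = 25.58 degrees

25.58


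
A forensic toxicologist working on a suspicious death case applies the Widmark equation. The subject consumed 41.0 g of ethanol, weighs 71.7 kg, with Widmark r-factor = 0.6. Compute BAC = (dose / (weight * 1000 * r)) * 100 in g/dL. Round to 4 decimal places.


Applying the Widmark formula:
BAC = (dose_g / (body_wt * 1000 * r)) * 100
Denominator = 71.7 * 1000 * 0.6 = 43020
BAC = (41.0 / 43020) * 100
BAC = 0.0953 g/dL

0.0953


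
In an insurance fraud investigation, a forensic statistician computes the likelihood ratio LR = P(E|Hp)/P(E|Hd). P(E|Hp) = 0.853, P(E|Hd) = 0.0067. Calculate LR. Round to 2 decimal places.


Likelihood ratio calculation:
LR = P(E|Hp) / P(E|Hd)
LR = 0.853 / 0.0067
LR = 127.31

127.31


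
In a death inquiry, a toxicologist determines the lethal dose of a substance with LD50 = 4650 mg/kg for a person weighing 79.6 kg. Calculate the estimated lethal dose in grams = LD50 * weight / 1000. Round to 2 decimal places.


Lethal dose calculation:
Lethal dose = LD50 * body_weight / 1000
= 4650 * 79.6 / 1000
= 370140 / 1000
= 370.14 g

370.14


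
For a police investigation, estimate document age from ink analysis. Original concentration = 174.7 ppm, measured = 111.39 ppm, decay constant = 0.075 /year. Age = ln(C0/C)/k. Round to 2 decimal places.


Document age estimation:
C0/C = 174.7 / 111.39 = 1.568363
ln(C0/C) = 0.450032
t = 0.450032 / 0.075 = 6.00 years

6.00


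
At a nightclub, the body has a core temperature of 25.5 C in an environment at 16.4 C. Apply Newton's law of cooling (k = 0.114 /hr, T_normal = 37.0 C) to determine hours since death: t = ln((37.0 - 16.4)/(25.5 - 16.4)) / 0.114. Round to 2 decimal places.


Using Newton's law of cooling:
t = ln((T_normal - T_ambient) / (T_body - T_ambient)) / k
T_normal - T_ambient = 20.6
T_body - T_ambient = 9.1
Ratio = 2.263736
ln(ratio) = 0.817017
t = 0.817017 / 0.114 = 7.17 hours

7.17


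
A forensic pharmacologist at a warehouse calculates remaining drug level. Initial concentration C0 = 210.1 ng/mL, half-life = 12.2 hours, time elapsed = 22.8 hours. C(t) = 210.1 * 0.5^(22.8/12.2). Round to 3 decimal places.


Drug concentration decay:
Number of half-lives = t / t_half = 22.8 / 12.2 = 1.868852
Decay factor = 0.5^1.868852 = 0.2737912
C(t) = 210.1 * 0.2737912 = 57.524 ng/mL

57.524


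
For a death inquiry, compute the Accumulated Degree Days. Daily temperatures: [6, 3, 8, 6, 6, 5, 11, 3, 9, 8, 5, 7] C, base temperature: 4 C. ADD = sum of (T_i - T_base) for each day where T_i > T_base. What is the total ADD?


Computing ADD day by day:
Day 1: max(0, 6 - 4) = 2
Day 2: max(0, 3 - 4) = 0
Day 3: max(0, 8 - 4) = 4
Day 4: max(0, 6 - 4) = 2
Day 5: max(0, 6 - 4) = 2
Day 6: max(0, 5 - 4) = 1
Day 7: max(0, 11 - 4) = 7
Day 8: max(0, 3 - 4) = 0
Day 9: max(0, 9 - 4) = 5
Day 10: max(0, 8 - 4) = 4
Day 11: max(0, 5 - 4) = 1
Day 12: max(0, 7 - 4) = 3
Total ADD = 31

31


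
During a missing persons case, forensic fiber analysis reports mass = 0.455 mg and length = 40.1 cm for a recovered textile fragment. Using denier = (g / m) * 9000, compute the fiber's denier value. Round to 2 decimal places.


Denier calculation:
Mass in grams = 0.455 mg / 1000 = 0.000455 g
Length in meters = 40.1 cm / 100 = 0.401 m
Linear density = mass / length = 0.000455 / 0.401 = 0.00113466 g/m
Denier = (g/m) * 9000 = 0.00113466 * 9000 = 10.21

10.21


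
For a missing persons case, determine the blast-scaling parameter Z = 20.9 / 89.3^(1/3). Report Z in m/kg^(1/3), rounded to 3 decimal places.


Scaled distance calculation:
W^(1/3) = 89.3^(1/3) = 4.469756
Z = R / W^(1/3) = 20.9 / 4.469756
Z = 4.676 m/kg^(1/3)

4.676


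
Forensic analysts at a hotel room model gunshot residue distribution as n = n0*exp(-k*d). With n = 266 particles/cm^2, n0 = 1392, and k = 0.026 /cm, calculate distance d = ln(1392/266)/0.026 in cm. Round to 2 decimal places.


GSR distance calculation:
n0/n = 1392 / 266 = 5.233083
ln(n0/n) = 1.655001
d = 1.655001 / 0.026 = 63.65 cm

63.65


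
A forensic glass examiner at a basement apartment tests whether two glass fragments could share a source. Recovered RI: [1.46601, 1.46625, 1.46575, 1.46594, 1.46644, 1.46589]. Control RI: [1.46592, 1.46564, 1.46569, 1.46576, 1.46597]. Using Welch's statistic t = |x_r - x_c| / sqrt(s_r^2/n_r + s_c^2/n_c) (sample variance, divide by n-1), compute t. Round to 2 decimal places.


Welch's t-criterion for glass RI comparison:
Recovered mean = sum / n_r = 8.79628 / 6 = 1.4660467
Control mean = sum / n_c = 7.32898 / 5 = 1.465796
Recovered sample variance s_r^2 = 6.42667e-08
Control sample variance s_c^2 = 2.063e-08
Welch SE (unpooled) = sqrt(s_r^2/n_r + s_c^2/n_c) = sqrt(1.07111e-08 + 4.126e-09) = sqrt(1.48371e-08) = 0.000121808
|mean_r - mean_c| = 0.000250667
t = 0.000250667 / 0.000121808 = 2.06

2.06


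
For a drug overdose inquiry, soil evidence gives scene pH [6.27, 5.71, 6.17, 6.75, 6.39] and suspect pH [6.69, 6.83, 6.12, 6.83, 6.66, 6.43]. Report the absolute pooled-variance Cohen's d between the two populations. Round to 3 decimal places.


Pooled-variance Cohen's d for soil pH comparison:
Scene mean = 31.29 / 5 = 6.258
Suspect mean = 39.56 / 6 = 6.593333
Scene sample variance s_s^2 = 0.14192
Suspect sample variance s_c^2 = 0.075307
Pooled variance = ((n_s-1)*s_s^2 + (n_c-1)*s_c^2) / (n_s + n_c - 2) = 0.104913
Pooled SD = sqrt(0.104913) = 0.323903
Mean difference = -0.335333
|d| = |-0.335333| / 0.323903 = 1.035

1.035


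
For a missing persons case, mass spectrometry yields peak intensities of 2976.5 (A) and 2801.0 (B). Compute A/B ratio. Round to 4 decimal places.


Spectral peak ratio:
Peak A = 2976.5 counts
Peak B = 2801.0 counts
Ratio = 2976.5 / 2801.0 = 1.0627

1.0627


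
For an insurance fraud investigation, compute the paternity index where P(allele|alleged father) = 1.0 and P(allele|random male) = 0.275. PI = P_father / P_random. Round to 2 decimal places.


Paternity Index calculation:
PI = P(allele|father) / P(allele|random)
PI = 1.0 / 0.275
PI = 3.64

3.64


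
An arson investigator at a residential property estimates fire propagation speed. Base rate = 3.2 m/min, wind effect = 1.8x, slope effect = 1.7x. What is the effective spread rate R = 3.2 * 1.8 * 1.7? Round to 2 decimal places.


Fire spread rate calculation:
R = R0 * wind_factor * slope_factor
= 3.2 * 1.8 * 1.7
= 5.76 * 1.7
= 9.79 m/min

9.79


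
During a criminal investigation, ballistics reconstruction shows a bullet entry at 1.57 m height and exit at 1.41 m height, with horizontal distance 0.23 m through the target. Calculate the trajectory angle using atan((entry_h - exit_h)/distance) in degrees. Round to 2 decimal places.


Bullet trajectory angle:
Height difference = 1.57 - 1.41 = 0.16 m
angle = atan(0.16 / 0.23)
angle = atan(0.695652)
angle = 34.82 degrees

34.82


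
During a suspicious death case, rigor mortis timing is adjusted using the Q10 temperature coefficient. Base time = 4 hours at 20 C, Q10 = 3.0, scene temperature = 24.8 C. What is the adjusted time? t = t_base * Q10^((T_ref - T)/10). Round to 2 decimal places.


Rigor mortis time adjustment:
Exponent = (T_ref - T_actual) / 10 = (20 - 24.8) / 10 = -0.48
Q10 factor = 3.0^-0.48 = 0.59018
t_adjusted = 4 * 0.59018 = 2.36 hours

2.36


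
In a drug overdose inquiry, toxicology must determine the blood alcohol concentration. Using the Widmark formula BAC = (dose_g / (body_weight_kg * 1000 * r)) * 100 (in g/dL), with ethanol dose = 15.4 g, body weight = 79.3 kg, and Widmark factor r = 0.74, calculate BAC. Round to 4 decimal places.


Applying the Widmark formula:
BAC = (dose_g / (body_wt * 1000 * r)) * 100
Denominator = 79.3 * 1000 * 0.74 = 58682
BAC = (15.4 / 58682) * 100
BAC = 0.0262 g/dL

0.0262


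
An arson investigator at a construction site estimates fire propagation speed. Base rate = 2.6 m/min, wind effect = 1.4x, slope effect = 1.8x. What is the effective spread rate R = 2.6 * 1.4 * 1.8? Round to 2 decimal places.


Fire spread rate calculation:
R = R0 * wind_factor * slope_factor
= 2.6 * 1.4 * 1.8
= 3.64 * 1.8
= 6.55 m/min

6.55


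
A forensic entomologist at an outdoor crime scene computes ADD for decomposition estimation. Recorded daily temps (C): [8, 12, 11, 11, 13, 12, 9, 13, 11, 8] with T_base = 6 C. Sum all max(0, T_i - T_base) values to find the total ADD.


Computing ADD day by day:
Day 1: max(0, 8 - 6) = 2
Day 2: max(0, 12 - 6) = 6
Day 3: max(0, 11 - 6) = 5
Day 4: max(0, 11 - 6) = 5
Day 5: max(0, 13 - 6) = 7
Day 6: max(0, 12 - 6) = 6
Day 7: max(0, 9 - 6) = 3
Day 8: max(0, 13 - 6) = 7
Day 9: max(0, 11 - 6) = 5
Day 10: max(0, 8 - 6) = 2
Total ADD = 48

48


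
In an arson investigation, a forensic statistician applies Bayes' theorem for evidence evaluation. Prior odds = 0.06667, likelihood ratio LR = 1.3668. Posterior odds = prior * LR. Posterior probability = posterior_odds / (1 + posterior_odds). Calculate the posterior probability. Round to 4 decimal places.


Bayesian evidence evaluation:
Posterior odds = prior_odds * LR = 0.06667 * 1.3668 = 0.09112456
Posterior probability = posterior_odds / (1 + posterior_odds)
= 0.09112456 / (1 + 0.09112456)
= 0.09112456 / 1.09112456
= 0.0835

0.0835


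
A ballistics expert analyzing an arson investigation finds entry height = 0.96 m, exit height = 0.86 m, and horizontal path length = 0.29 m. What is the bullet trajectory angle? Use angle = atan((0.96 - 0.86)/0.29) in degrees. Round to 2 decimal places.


Bullet trajectory angle:
Height difference = 0.96 - 0.86 = 0.1 m
angle = atan(0.1 / 0.29)
angle = atan(0.344828)
angle = 19.03 degrees

19.03


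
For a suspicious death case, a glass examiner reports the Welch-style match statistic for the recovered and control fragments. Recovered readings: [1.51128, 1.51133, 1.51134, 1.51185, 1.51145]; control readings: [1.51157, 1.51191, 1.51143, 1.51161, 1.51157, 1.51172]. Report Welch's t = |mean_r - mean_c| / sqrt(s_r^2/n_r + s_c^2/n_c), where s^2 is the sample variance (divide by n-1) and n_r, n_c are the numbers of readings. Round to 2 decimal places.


Welch's t-criterion for glass RI comparison:
Recovered mean = sum / n_r = 7.55725 / 5 = 1.51145
Control mean = sum / n_c = 9.06981 / 6 = 1.511635
Recovered sample variance s_r^2 = 5.385e-08
Control sample variance s_c^2 = 2.679e-08
Welch SE (unpooled) = sqrt(s_r^2/n_r + s_c^2/n_c) = sqrt(1.077e-08 + 4.465e-09) = sqrt(1.5235e-08) = 0.00012343
|mean_r - mean_c| = 0.000185
t = 0.000185 / 0.00012343 = 1.50

1.50


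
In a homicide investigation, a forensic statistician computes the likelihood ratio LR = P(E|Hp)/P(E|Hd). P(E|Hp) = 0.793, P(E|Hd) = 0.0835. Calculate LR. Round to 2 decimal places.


Likelihood ratio calculation:
LR = P(E|Hp) / P(E|Hd)
LR = 0.793 / 0.0835
LR = 9.50

9.50


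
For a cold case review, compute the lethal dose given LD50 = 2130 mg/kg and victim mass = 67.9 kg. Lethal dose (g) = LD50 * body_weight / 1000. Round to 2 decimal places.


Lethal dose calculation:
Lethal dose = LD50 * body_weight / 1000
= 2130 * 67.9 / 1000
= 144627 / 1000
= 144.63 g

144.63


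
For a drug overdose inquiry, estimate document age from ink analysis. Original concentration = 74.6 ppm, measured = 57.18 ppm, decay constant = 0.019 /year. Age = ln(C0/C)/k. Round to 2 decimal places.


Document age estimation:
C0/C = 74.6 / 57.18 = 1.304652
ln(C0/C) = 0.265936
t = 0.265936 / 0.019 = 14.00 years

14.00


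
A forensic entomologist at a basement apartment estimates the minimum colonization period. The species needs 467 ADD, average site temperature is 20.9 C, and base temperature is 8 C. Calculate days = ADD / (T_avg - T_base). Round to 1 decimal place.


Insect development time:
Effective temperature = avg_temp - T_base = 20.9 - 8 = 12.9 C
Days = ADD / effective_temp = 467 / 12.9 = 36.2 days

36.2


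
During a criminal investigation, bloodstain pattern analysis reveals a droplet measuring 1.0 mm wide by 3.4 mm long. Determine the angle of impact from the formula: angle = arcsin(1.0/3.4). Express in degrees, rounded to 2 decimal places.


Blood spatter impact angle calculation:
width / length = 1.0 / 3.4 = 0.294118
angle = arcsin(0.294118)
angle = 17.10 degrees

17.10


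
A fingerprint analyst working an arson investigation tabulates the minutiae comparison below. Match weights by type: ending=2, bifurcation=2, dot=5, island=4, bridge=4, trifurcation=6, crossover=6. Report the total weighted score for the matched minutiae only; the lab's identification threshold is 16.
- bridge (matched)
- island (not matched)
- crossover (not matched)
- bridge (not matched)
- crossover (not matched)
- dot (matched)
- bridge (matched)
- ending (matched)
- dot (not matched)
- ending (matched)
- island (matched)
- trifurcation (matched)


Weighted minutiae match score:
  bridge: matched, +4 (running total 4)
  island: not matched, +0
  crossover: not matched, +0
  bridge: not matched, +0
  crossover: not matched, +0
  dot: matched, +5 (running total 9)
  bridge: matched, +4 (running total 13)
  ending: matched, +2 (running total 15)
  dot: not matched, +0
  ending: matched, +2 (running total 17)
  island: matched, +4 (running total 21)
  trifurcation: matched, +6 (running total 27)
Total score = 27
Threshold = 16; verdict = identification

27


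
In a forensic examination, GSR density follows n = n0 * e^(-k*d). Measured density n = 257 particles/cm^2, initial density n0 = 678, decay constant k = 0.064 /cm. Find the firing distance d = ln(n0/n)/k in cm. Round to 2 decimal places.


GSR distance calculation:
n0/n = 678 / 257 = 2.638132
ln(n0/n) = 0.970071
d = 0.970071 / 0.064 = 15.16 cm

15.16


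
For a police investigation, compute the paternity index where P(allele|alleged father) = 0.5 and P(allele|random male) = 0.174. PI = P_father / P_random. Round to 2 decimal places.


Paternity Index calculation:
PI = P(allele|father) / P(allele|random)
PI = 0.5 / 0.174
PI = 2.87

2.87


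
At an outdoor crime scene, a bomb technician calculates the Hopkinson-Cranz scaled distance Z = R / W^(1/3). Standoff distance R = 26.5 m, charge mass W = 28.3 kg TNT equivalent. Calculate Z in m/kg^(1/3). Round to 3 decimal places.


Scaled distance calculation:
W^(1/3) = 28.3^(1/3) = 3.047395
Z = R / W^(1/3) = 26.5 / 3.047395
Z = 8.696 m/kg^(1/3)

8.696


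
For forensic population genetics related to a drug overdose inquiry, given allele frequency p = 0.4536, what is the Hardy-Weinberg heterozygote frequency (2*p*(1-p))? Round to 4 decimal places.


Hardy-Weinberg heterozygote frequency:
q = 1 - p = 1 - 0.4536 = 0.5464
2pq = 2 * 0.4536 * 0.5464 = 0.4957

0.4957


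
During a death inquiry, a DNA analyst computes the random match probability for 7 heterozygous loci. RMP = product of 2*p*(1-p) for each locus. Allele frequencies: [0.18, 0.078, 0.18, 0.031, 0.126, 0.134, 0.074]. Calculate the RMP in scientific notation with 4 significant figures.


Computing RMP for 7 loci:
Locus 1: 2 * 0.18 * 0.82 = 0.2952
Locus 2: 2 * 0.078 * 0.922 = 0.143832
Locus 3: 2 * 0.18 * 0.82 = 0.2952
Locus 4: 2 * 0.031 * 0.969 = 0.060078
Locus 5: 2 * 0.126 * 0.874 = 0.220248
Locus 6: 2 * 0.134 * 0.866 = 0.232088
Locus 7: 2 * 0.074 * 0.926 = 0.137048
RMP = 5.275e-06

5.275e-06


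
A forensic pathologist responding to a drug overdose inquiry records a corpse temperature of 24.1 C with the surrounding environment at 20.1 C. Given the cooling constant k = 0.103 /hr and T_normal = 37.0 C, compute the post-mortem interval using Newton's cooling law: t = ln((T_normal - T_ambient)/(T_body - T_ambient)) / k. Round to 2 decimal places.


Using Newton's law of cooling:
t = ln((T_normal - T_ambient) / (T_body - T_ambient)) / k
T_normal - T_ambient = 16.9
T_body - T_ambient = 4.0
Ratio = 4.225
ln(ratio) = 1.441019
t = 1.441019 / 0.103 = 13.99 hours

13.99


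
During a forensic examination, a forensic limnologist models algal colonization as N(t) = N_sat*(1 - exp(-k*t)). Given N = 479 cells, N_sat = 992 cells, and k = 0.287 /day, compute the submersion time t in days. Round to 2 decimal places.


PMSI from diatom colonization curve:
N / N_sat = 479 / 992 = 0.482863
1 - N/N_sat = 0.517137
ln(1 - N/N_sat) = -0.659447
t = -ln(1 - N/N_sat) / k = -(-0.659447) / 0.287 = 2.30 days

2.30


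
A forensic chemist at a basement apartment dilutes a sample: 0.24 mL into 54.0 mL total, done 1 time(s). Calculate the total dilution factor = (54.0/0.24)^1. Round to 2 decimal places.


Dilution factor calculation:
Single dilution = V_total / V_sample = 54.0 / 0.24 ≈ 225
Number of dilutions = 1
Total DF = (54.0 / 0.24)^1 (full precision, rounded at the end) = 225.00

225.00


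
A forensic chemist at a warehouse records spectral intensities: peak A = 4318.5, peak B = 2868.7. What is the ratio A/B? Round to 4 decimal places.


Spectral peak ratio:
Peak A = 4318.5 counts
Peak B = 2868.7 counts
Ratio = 4318.5 / 2868.7 = 1.5054

1.5054


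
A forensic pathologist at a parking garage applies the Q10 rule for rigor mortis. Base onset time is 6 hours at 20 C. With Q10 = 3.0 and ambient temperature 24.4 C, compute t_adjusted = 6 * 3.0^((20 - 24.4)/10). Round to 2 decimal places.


Rigor mortis time adjustment:
Exponent = (T_ref - T_actual) / 10 = (20 - 24.4) / 10 = -0.44
Q10 factor = 3.0^-0.44 = 0.61669
t_adjusted = 6 * 0.61669 = 3.70 hours

3.70


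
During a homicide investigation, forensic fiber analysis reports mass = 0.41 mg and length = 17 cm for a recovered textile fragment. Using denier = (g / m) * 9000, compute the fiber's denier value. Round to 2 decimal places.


Denier calculation:
Mass in grams = 0.41 mg / 1000 = 0.00041 g
Length in meters = 17 cm / 100 = 0.17 m
Linear density = mass / length = 0.00041 / 0.17 = 0.00241176 g/m
Denier = (g/m) * 9000 = 0.00241176 * 9000 = 21.71

21.71


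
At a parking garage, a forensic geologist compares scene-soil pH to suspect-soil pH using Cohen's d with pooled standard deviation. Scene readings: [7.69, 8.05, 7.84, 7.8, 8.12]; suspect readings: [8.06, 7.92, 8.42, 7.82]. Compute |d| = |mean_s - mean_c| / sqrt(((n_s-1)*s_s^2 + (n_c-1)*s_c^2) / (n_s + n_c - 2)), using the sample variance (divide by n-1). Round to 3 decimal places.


Pooled-variance Cohen's d for soil pH comparison:
Scene mean = 39.5 / 5 = 7.9
Suspect mean = 32.22 / 4 = 8.055
Scene sample variance s_s^2 = 0.03215
Suspect sample variance s_c^2 = 0.0689
Pooled variance = ((n_s-1)*s_s^2 + (n_c-1)*s_c^2) / (n_s + n_c - 2) = 0.0479
Pooled SD = sqrt(0.0479) = 0.218861
Mean difference = -0.155
|d| = |-0.155| / 0.218861 = 0.708

0.708


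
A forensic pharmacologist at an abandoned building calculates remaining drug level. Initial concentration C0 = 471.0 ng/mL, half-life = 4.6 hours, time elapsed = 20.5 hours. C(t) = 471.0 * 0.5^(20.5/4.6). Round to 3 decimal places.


Drug concentration decay:
Number of half-lives = t / t_half = 20.5 / 4.6 = 4.456522
Decay factor = 0.5^4.456522 = 0.04554631
C(t) = 471.0 * 0.04554631 = 21.452 ng/mL

21.452


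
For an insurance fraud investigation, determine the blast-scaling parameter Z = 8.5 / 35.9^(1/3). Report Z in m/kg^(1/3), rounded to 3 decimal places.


Scaled distance calculation:
W^(1/3) = 35.9^(1/3) = 3.298867
Z = R / W^(1/3) = 8.5 / 3.298867
Z = 2.577 m/kg^(1/3)

2.577


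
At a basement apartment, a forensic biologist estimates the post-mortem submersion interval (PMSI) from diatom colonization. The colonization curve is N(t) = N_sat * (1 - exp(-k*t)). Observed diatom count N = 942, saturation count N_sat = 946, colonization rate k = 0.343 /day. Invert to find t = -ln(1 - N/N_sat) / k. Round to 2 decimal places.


PMSI from diatom colonization curve:
N / N_sat = 942 / 946 = 0.995772
1 - N/N_sat = 0.004228
ln(1 - N/N_sat) = -5.466026
t = -ln(1 - N/N_sat) / k = -(-5.466026) / 0.343 = 15.94 days

15.94


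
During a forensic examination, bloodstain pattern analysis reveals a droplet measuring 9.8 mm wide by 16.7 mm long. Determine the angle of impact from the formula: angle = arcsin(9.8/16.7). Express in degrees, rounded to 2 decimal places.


Blood spatter impact angle calculation:
width / length = 9.8 / 16.7 = 0.586826
angle = arcsin(0.586826)
angle = 35.93 degrees

35.93


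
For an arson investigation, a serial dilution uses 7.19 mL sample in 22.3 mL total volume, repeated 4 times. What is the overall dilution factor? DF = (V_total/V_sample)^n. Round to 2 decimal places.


Dilution factor calculation:
Single dilution = V_total / V_sample = 22.3 / 7.19 ≈ 3.10153
Number of dilutions = 4
Total DF = (22.3 / 7.19)^4 (full precision, rounded at the end) = 92.53

92.53
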